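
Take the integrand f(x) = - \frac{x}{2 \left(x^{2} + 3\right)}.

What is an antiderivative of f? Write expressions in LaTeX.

The substitution u = x^{2} + 3 works: f is exactly (dF/du)*(du/dx) for that inner function.
Check: d/dx[- \frac{\log{\left(x^{2} + 3 \right)}}{4}] = - \frac{x}{2 x^{2} + 6}, which equals f(x).

An antiderivative is F(x) = - \frac{\log{\left(x^{2} + 3 \right)}}{4}.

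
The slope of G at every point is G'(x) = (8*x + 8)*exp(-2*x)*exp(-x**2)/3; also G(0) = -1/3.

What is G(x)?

G(x) = (3 - 4*exp(-x**2 - 2*x))/3

G'(x) matches the chain-rule pattern g'(h)*h' with inner function h(x) = -x**2 - 2*x; substituting u = h(x) collapses the integral.
A general antiderivative is -4*exp(-x**2 - 2*x)/3 + C.
The condition gives C = -1/3 - (-4/3) = 1.
So G(x) = (3 - 4*exp(-x**2 - 2*x))/3.
Check: d/dx[(3 - 4*exp(-x**2 - 2*x))/3] = (8*x + 8)*exp(-2*x)*exp(-x**2)/3 = G'(x).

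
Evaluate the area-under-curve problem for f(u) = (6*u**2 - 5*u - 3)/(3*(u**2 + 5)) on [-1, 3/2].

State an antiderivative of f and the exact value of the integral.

Any candidate F(u) must reproduce f(u) exactly when differentiated.
F(u) = 2*u - 5*log(u**2 + 5)/6 - 11*sqrt(5)*atan(sqrt(5)*u/5)/5 is an antiderivative of f.
Check: d/du[2*u - 5*log(u**2 + 5)/6 - 11*sqrt(5)*atan(sqrt(5)*u/5)/5] = (6*u**2 - 5*u - 3)/(3*u**2 + 15), which equals f(u).
F(3/2) = -11*sqrt(5)*atan(3*sqrt(5)/10)/5 - 5*log(29/4)/6 + 3; F(-1) = -2 - 5*log(6)/6 + 11*sqrt(5)*atan(sqrt(5)/5)/5.
Integral = F(3/2) - F(-1) = -11*sqrt(5)*atan(3*sqrt(5)/10)/5 - 11*sqrt(5)*atan(sqrt(5)/5)/5 - 5*log(29/4)/6 + 5*log(6)/6 + 5.

Antiderivative: F(u) = 2*u - 5*log(u**2 + 5)/6 - 11*sqrt(5)*atan(sqrt(5)*u/5)/5; value = -11*sqrt(5)*atan(3*sqrt(5)/10)/5 - 11*sqrt(5)*atan(sqrt(5)/5)/5 - 5*log(29/4)/6 + 5*log(6)/6 + 5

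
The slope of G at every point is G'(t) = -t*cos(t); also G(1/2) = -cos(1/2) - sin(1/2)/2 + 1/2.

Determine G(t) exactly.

A first test for any G(t): its t-derivative must equal the given G'(t).
A general antiderivative is -t*sin(t) - cos(t) + C.
The condition gives C = -cos(1/2) - sin(1/2)/2 + 1/2 - (-cos(1/2) - sin(1/2)/2) = 1/2.
So G(t) = -t*sin(t) - cos(t) + 1/2.
Check: d/dt[-t*sin(t) - cos(t) + 1/2] = -t*cos(t) = G'(t).

G(t) = -t*sin(t) - cos(t) + 1/2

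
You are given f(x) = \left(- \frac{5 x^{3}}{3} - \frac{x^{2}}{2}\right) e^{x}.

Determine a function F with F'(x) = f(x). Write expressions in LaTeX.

An antiderivative is F(x) = \frac{\left(- 10 x^{3} + 27 x^{2} - 54 x + 54\right) e^{x}}{6}.

Recognize the product-rule pattern: f = u'v + uv' with u = - \frac{5 x^{3}}{3} + \frac{9 x^{2}}{2} - 9 x + 9, v = e^{x}, so integration by parts undoes it.
Check: d/dx[\frac{\left(- 10 x^{3} + 27 x^{2} - 54 x + 54\right) e^{x}}{6}] = - \frac{5 x^{3} e^{x}}{3} - \frac{x^{2} e^{x}}{2}, which equals f(x).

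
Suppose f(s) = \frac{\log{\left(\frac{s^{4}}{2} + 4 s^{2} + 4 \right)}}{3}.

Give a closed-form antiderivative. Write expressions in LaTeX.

An antiderivative is F(s) = \frac{s \log{\left(\frac{s^{4}}{2} + 4 s^{2} + 4 \right)} - 4 s + 2 \sqrt{2} \sqrt{2 - \sqrt{2}} \operatorname{atan}{\left(\frac{\sqrt{2} s}{2 \sqrt{2 - \sqrt{2}}} \right)} + 2 \sqrt{2} \sqrt{\sqrt{2} + 2} \operatorname{atan}{\left(\frac{\sqrt{2} s}{2 \sqrt{\sqrt{2} + 2}} \right)}}{3}.

Recover f(s) by differentiating a candidate F(s); any mismatch rules it out.
Check: d/ds[\frac{s \log{\left(\frac{s^{4}}{2} + 4 s^{2} + 4 \right)} - 4 s + 2 \sqrt{2} \sqrt{2 - \sqrt{2}} \operatorname{atan}{\left(\frac{\sqrt{2} s}{2 \sqrt{2 - \sqrt{2}}} \right)} + 2 \sqrt{2} \sqrt{\sqrt{2} + 2} \operatorname{atan}{\left(\frac{\sqrt{2} s}{2 \sqrt{\sqrt{2} + 2}} \right)}}{3}] = \frac{\log{\left(\frac{s^{4}}{2} + 4 s^{2} + 4 \right)}}{3} = f(s).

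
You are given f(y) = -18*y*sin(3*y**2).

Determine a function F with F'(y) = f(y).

An antiderivative is F(y) = 3*cos(3*y**2).

The substitution u = 3*y**2 works: f is exactly (dF/du)*(du/dy) for that inner function.
Check: d/dy[3*cos(3*y**2)] = -18*y*sin(3*y**2) = f(y).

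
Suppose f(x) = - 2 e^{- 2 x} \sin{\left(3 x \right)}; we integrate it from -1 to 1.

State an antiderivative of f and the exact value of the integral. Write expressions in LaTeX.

Recover f(x) by differentiating a candidate F(x); any mismatch rules it out.
F(x) = \frac{4 e^{- 2 x} \sin{\left(3 x \right)}}{13} + \frac{6 e^{- 2 x} \cos{\left(3 x \right)}}{13} is an antiderivative of f.
Check: d/dx[\frac{4 e^{- 2 x} \sin{\left(3 x \right)}}{13} + \frac{6 e^{- 2 x} \cos{\left(3 x \right)}}{13}] = - 2 e^{- 2 x} \sin{\left(3 x \right)} = f(x).
F(1) = \frac{6 \cos{\left(3 \right)}}{13 e^{2}} + \frac{4 \sin{\left(3 \right)}}{13 e^{2}}; F(-1) = \frac{6 e^{2} \cos{\left(3 \right)}}{13} - \frac{4 e^{2} \sin{\left(3 \right)}}{13}.
Integral = F(1) - F(-1) = \frac{6 \cos{\left(3 \right)}}{13 e^{2}} + \frac{4 \sin{\left(3 \right)}}{13 e^{2}} + \frac{4 e^{2} \sin{\left(3 \right)}}{13} - \frac{6 e^{2} \cos{\left(3 \right)}}{13}.

Antiderivative: F(x) = \frac{4 e^{- 2 x} \sin{\left(3 x \right)}}{13} + \frac{6 e^{- 2 x} \cos{\left(3 x \right)}}{13}; value = \frac{6 \cos{\left(3 \right)}}{13 e^{2}} + \frac{4 \sin{\left(3 \right)}}{13 e^{2}} + \frac{4 e^{2} \sin{\left(3 \right)}}{13} - \frac{6 e^{2} \cos{\left(3 \right)}}{13}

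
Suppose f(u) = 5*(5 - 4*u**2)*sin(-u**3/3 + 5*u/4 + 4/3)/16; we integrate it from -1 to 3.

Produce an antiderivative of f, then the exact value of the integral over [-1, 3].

Antiderivative: F(u) = -5*cos(-u**3/3 + 5*u/4 + 4/3)/4; value = -5*cos(47/12)/4 + 5*cos(5/12)/4

The substitution w = -u**3/3 + 5*u/4 + 4/3 works: f is exactly (dF/dw)*(dw/du) for that inner function.
F(u) = -5*cos(-u**3/3 + 5*u/4 + 4/3)/4 is an antiderivative of f.
Check: d/du[-5*cos(-u**3/3 + 5*u/4 + 4/3)/4] = -5*u**2*sin(-u**3/3 + 5*u/4 + 4/3)/4 + 25*sin(-u**3/3 + 5*u/4 + 4/3)/16, which equals f(u).
F(3) = -5*cos(47/12)/4; F(-1) = -5*cos(5/12)/4.
Integral = F(3) - F(-1) = -5*cos(47/12)/4 + 5*cos(5/12)/4.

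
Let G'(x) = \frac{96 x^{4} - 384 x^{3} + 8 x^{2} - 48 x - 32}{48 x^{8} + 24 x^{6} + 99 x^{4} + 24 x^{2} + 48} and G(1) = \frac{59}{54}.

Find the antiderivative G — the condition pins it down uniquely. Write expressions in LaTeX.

G'(x) has the shape u'v + uv' for u = \frac{1}{2 x^{4} + \frac{x^{2}}{2} + 2} and v = 4 - \frac{4 x}{3} — it is the derivative of the product u*v.
A general antiderivative is \frac{4 - \frac{4 x}{3}}{2 x^{4} + \frac{x^{2}}{2} + 2} + C.
The condition gives C = \frac{59}{54} - (\frac{16}{27}) = \frac{1}{2}.
So G(x) = \frac{12 x^{4} + 3 x^{2} - 16 x + 60}{6 \left(4 x^{4} + x^{2} + 4\right)}.
Check: d/dx[\frac{12 x^{4} + 3 x^{2} - 16 x + 60}{6 \left(4 x^{4} + x^{2} + 4\right)}] = \frac{96 x^{4} - 384 x^{3} + 8 x^{2} - 48 x - 32}{48 x^{8} + 24 x^{6} + 99 x^{4} + 24 x^{2} + 48} = G'(x).

G(x) = \frac{12 x^{4} + 3 x^{2} - 16 x + 60}{6 \left(4 x^{4} + x^{2} + 4\right)}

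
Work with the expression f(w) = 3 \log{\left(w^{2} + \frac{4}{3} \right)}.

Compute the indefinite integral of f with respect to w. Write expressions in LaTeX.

F(w) = 3 w \log{\left(w^{2} + \frac{4}{3} \right)} - 6 w + 4 \sqrt{3} \operatorname{atan}{\left(\frac{\sqrt{3} w}{2} \right)} + C

Since d/dw undoes antidifferentiation here, F'(w) = f(w) is required of F(w).
Check: d/dw[3 w \log{\left(w^{2} + \frac{4}{3} \right)} - 6 w + 4 \sqrt{3} \operatorname{atan}{\left(\frac{\sqrt{3} w}{2} \right)}] = 3 \log{\left(w^{2} + \frac{4}{3} \right)} = f(w).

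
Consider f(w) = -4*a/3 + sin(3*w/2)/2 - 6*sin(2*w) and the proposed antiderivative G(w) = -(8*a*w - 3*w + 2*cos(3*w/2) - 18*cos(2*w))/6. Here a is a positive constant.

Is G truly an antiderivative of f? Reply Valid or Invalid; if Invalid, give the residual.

d/dw[G] = -4*a/3 + sin(3*w/2)/2 - 6*sin(2*w) + 1/2
d/dw[G] - f(w) = 1/2 != 0.

Invalid: d/dw[G] - f = 1/2, which is not 0.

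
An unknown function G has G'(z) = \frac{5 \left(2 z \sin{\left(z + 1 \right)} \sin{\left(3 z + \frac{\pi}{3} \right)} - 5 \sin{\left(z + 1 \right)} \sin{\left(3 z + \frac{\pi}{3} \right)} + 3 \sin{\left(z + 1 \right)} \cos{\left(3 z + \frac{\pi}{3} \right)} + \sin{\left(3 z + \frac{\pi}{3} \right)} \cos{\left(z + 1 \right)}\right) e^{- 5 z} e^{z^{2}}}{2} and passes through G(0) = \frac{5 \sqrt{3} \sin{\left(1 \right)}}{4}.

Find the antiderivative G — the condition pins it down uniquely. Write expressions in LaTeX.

Since d/dz undoes antidifferentiation here, G(z) must give back the stated G'(z).
A general antiderivative is \frac{5 e^{z^{2} - 5 z} \sin{\left(z + 1 \right)} \sin{\left(3 z + \frac{\pi}{3} \right)}}{2} + C.
The condition gives C = \frac{5 \sqrt{3} \sin{\left(1 \right)}}{4} - (\frac{5 \sqrt{3} \sin{\left(1 \right)}}{4}) = 0.
So G(z) = \frac{5 e^{- 5 z} e^{z^{2}} \sin{\left(z + 1 \right)} \sin{\left(3 z + \frac{\pi}{3} \right)}}{2}.
Check: d/dz[\frac{5 e^{- 5 z} e^{z^{2}} \sin{\left(z + 1 \right)} \sin{\left(3 z + \frac{\pi}{3} \right)}}{2}] = \frac{\left(10 z e^{z^{2}} \sin{\left(z + 1 \right)} \sin{\left(3 z + \frac{\pi}{3} \right)} - 25 e^{z^{2}} \sin{\left(z + 1 \right)} \sin{\left(3 z + \frac{\pi}{3} \right)} + 15 e^{z^{2}} \sin{\left(z + 1 \right)} \cos{\left(3 z + \frac{\pi}{3} \right)} + 5 e^{z^{2}} \sin{\left(3 z + \frac{\pi}{3} \right)} \cos{\left(z + 1 \right)}\right) e^{- 5 z}}{2}, which equals G'(z).

G(z) = \frac{5 e^{- 5 z} e^{z^{2}} \sin{\left(z + 1 \right)} \sin{\left(3 z + \frac{\pi}{3} \right)}}{2}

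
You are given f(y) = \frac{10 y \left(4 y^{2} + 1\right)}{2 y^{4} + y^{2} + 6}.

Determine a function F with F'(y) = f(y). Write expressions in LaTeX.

An antiderivative is F(y) = 5 \log{\left(2 y^{4} + y^{2} + 6 \right)}.

f matches the chain-rule pattern g'(h)*h' with inner function h(y) = 2 y^{4} + y^{2} + 6; substituting u = h(y) collapses the integral.
Check: d/dy[5 \log{\left(2 y^{4} + y^{2} + 6 \right)}] = \frac{40 y^{3} + 10 y}{2 y^{4} + y^{2} + 6}, which equals f(y).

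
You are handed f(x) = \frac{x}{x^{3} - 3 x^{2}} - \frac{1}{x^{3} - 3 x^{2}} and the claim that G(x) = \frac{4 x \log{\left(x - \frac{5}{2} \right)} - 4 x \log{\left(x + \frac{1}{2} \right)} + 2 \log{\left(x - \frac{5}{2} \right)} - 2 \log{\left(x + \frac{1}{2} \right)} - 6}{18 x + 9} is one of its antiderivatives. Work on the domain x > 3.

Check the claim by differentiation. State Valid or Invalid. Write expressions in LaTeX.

d/dx[G] = \frac{8 x - 4}{8 x^{3} - 12 x^{2} - 18 x - 5}
d/dx[G] - f(x) = \frac{- 8 x^{3} + 18 x^{2} - 13 x - 5}{8 x^{6} - 36 x^{5} + 18 x^{4} + 49 x^{3} + 15 x^{2}} != 0.

Invalid: d/dx[G] - f = \frac{- 8 x^{3} + 18 x^{2} - 13 x - 5}{8 x^{6} - 36 x^{5} + 18 x^{4} + 49 x^{3} + 15 x^{2}}, which is not 0.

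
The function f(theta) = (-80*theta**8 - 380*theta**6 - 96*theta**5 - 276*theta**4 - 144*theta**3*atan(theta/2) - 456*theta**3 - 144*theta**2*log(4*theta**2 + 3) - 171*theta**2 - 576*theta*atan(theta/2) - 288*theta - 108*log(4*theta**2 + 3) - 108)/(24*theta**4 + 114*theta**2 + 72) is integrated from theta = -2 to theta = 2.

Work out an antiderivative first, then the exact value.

An antiderivative F(theta) passes only if d/dtheta[F] lands on f(theta) exactly.
F(theta) = (-4*theta**5 - 12*theta**2 - 9*theta - 18*log(4*theta**2 + 3)*atan(theta/2))/6 is an antiderivative of f.
Check: d/dtheta[(-4*theta**5 - 12*theta**2 - 9*theta - 18*log(4*theta**2 + 3)*atan(theta/2))/6] = (-80*theta**8 - 380*theta**6 - 96*theta**5 - 276*theta**4 - 144*theta**3*atan(theta/2) - 456*theta**3 - 144*theta**2*log(4*theta**2 + 3) - 171*theta**2 - 576*theta*atan(theta/2) - 288*theta - 108*log(4*theta**2 + 3) - 108)/(24*theta**4 + 114*theta**2 + 72) = f(theta).
F(2) = -97/3 - 3*pi*log(19)/4; F(-2) = 3*pi*log(19)/4 + 49/3.
Integral = F(2) - F(-2) = -146/3 - 3*pi*log(19)/2.

Antiderivative: F(theta) = (-4*theta**5 - 12*theta**2 - 9*theta - 18*log(4*theta**2 + 3)*atan(theta/2))/6; value = -146/3 - 3*pi*log(19)/2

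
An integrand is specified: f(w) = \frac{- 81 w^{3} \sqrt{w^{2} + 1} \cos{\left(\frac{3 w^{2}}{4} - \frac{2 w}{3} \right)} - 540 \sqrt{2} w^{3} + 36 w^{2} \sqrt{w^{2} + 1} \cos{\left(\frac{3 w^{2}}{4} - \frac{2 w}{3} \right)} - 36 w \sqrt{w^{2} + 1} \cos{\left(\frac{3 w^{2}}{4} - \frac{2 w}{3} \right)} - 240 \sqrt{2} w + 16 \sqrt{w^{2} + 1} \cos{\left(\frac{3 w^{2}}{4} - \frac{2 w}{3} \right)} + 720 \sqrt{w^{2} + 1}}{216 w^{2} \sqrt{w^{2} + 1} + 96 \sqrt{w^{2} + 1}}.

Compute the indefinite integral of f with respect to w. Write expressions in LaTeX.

F(w) = - \frac{5 \sqrt{2 w^{2} + 2}}{2} - \frac{\sin{\left(\frac{3 w^{2}}{4} - \frac{2 w}{3} \right)}}{4} + 5 \operatorname{atan}{\left(\frac{3 w}{2} \right)} + C

An antiderivative F(w) passes only if d/dw[F] lands on f(w) exactly.
Check: d/dw[- \frac{5 \sqrt{2 w^{2} + 2}}{2} - \frac{\sin{\left(\frac{3 w^{2}}{4} - \frac{2 w}{3} \right)}}{4} + 5 \operatorname{atan}{\left(\frac{3 w}{2} \right)}] = \frac{- 81 w^{3} \sqrt{w^{2} + 1} \cos{\left(\frac{3 w^{2}}{4} - \frac{2 w}{3} \right)} - 540 \sqrt{2} w^{3} + 36 w^{2} \sqrt{w^{2} + 1} \cos{\left(\frac{3 w^{2}}{4} - \frac{2 w}{3} \right)} - 36 w \sqrt{w^{2} + 1} \cos{\left(\frac{3 w^{2}}{4} - \frac{2 w}{3} \right)} - 240 \sqrt{2} w + 16 \sqrt{w^{2} + 1} \cos{\left(\frac{3 w^{2}}{4} - \frac{2 w}{3} \right)} + 720 \sqrt{w^{2} + 1}}{216 w^{2} \sqrt{w^{2} + 1} + 96 \sqrt{w^{2} + 1}} = f(w).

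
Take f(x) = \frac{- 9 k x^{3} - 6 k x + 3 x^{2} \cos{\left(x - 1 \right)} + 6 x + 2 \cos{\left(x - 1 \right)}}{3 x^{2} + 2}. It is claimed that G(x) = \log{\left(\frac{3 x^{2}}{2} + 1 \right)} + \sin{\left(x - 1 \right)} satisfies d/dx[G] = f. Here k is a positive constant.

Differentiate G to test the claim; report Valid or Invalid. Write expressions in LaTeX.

Invalid: d/dx[G] - f = 3 k x, which is not 0.

d/dx[G] = \frac{3 x^{2} \cos{\left(x - 1 \right)} + 6 x + 2 \cos{\left(x - 1 \right)}}{3 x^{2} + 2}
d/dx[G] - f(x) = 3 k x != 0.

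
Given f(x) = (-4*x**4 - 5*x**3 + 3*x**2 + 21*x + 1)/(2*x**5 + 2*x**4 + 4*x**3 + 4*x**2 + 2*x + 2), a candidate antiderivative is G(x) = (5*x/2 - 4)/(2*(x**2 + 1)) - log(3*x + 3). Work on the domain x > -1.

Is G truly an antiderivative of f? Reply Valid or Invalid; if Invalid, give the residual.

Invalid: d/dx[G] - f = (4*x**4 + 5*x**3 - 3*x**2 - 21*x - 1)/(4*x**5 + 4*x**4 + 8*x**3 + 8*x**2 + 4*x + 4), which is not 0.

d/dx[G] = (-4*x**4 - 5*x**3 + 3*x**2 + 21*x + 1)/(4*x**5 + 4*x**4 + 8*x**3 + 8*x**2 + 4*x + 4)
d/dx[G] - f(x) = (4*x**4 + 5*x**3 - 3*x**2 - 21*x - 1)/(4*x**5 + 4*x**4 + 8*x**3 + 8*x**2 + 4*x + 4) != 0.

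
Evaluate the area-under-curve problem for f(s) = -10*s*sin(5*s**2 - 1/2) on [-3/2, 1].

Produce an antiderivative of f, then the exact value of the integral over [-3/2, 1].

Antiderivative: F(s) = cos(5*s**2 - 1/2); value = cos(9/2) - cos(43/4)

The substitution u = 5*s**2 - 1/2 works: f is exactly (dF/du)*(du/ds) for that inner function.
F(s) = cos(5*s**2 - 1/2) is an antiderivative of f.
Check: d/ds[cos(5*s**2 - 1/2)] = -10*s*sin(5*s**2 - 1/2) = f(s).
F(1) = cos(9/2); F(-3/2) = cos(43/4).
Integral = F(1) - F(-3/2) = cos(9/2) - cos(43/4).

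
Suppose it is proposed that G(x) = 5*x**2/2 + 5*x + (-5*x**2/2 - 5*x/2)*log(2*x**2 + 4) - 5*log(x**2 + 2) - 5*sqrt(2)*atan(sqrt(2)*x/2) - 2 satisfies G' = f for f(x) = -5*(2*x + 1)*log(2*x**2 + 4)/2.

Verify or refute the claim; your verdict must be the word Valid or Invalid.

Valid - the claim checks out under differentiation.

d/dx[G] = -5*x*log(x**2 + 2) - 5*x*log(2) - 5*log(x**2 + 2)/2 - 5*log(2)/2
This equals f(x) exactly, so the claim holds.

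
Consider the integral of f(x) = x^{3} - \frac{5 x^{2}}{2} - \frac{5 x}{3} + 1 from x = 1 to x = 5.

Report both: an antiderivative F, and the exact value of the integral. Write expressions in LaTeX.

The integrand splits into summands that can be handled one at a time.
F(x) = \frac{x \left(3 x^{3} - 10 x^{2} - 10 x + 12\right)}{12} is an antiderivative of f.
Check: d/dx[\frac{x \left(3 x^{3} - 10 x^{2} - 10 x + 12\right)}{12}] = x^{3} - \frac{5 x^{2}}{2} - \frac{5 x}{3} + 1 = f(x).
F(5) = \frac{145}{4}; F(1) = - \frac{5}{12}.
Integral = F(5) - F(1) = \frac{110}{3}.

Antiderivative: F(x) = \frac{x \left(3 x^{3} - 10 x^{2} - 10 x + 12\right)}{12}; value = \frac{110}{3}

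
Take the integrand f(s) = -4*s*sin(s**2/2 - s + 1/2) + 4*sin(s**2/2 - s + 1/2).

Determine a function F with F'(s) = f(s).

An antiderivative is F(s) = 4*cos(s**2/2 - s + 1/2).

The substitution u = s**2/2 - s + 1/2 works: f is exactly (dF/du)*(du/ds) for that inner function.
Check: d/ds[4*cos(s**2/2 - s + 1/2)] = -4*s*sin(s**2/2 - s + 1/2) + 4*sin(s**2/2 - s + 1/2) = f(s).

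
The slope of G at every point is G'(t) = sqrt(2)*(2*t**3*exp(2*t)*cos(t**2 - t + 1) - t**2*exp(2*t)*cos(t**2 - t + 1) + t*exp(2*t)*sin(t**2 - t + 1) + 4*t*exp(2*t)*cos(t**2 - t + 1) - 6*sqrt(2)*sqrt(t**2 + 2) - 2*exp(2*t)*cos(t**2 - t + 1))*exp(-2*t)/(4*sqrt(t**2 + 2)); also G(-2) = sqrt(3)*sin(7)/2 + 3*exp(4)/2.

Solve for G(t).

G(t) = (sqrt(2)*sqrt(t**2 + 2)*exp(2*t)*sin(t**2 - t + 1) + 6)*exp(-2*t)/4

A first test for any G(t): its t-derivative must equal the given G'(t).
A general antiderivative is sqrt(t**2/2 + 1)*sin(t**2 - t + 1)/2 + 3*exp(-2*t)/2 + C.
The condition gives C = sqrt(3)*sin(7)/2 + 3*exp(4)/2 - (sqrt(3)*sin(7)/2 + 3*exp(4)/2) = 0.
So G(t) = (sqrt(2)*sqrt(t**2 + 2)*exp(2*t)*sin(t**2 - t + 1) + 6)*exp(-2*t)/4.
Check: d/dt[(sqrt(2)*sqrt(t**2 + 2)*exp(2*t)*sin(t**2 - t + 1) + 6)*exp(-2*t)/4] = (2*sqrt(2)*t**3*exp(2*t)*cos(t**2 - t + 1) - sqrt(2)*t**2*exp(2*t)*cos(t**2 - t + 1) + sqrt(2)*t*exp(2*t)*sin(t**2 - t + 1) + 4*sqrt(2)*t*exp(2*t)*cos(t**2 - t + 1) - 12*sqrt(t**2 + 2) - 2*sqrt(2)*exp(2*t)*cos(t**2 - t + 1))*exp(-2*t)/(4*sqrt(t**2 + 2)), which equals G'(t).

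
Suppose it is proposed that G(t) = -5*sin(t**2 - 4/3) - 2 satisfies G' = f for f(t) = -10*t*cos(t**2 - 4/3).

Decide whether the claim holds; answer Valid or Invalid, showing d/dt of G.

d/dt[G] = -10*t*cos(t**2 - 4/3)
This equals f(t) exactly, so the claim holds.

Valid: G'(t) = f(t).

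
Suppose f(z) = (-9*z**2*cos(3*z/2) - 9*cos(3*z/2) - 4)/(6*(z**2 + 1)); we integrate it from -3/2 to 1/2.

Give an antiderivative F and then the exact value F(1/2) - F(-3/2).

Antiderivative: F(z) = (-3*sin(3*z/2) - 2*atan(z))/3; value = -sin(9/4) - sin(3/4) - 2*atan(3/2)/3 - 2*atan(1/2)/3

For F(z) to be correct the identity F'(z) - f(z) = 0 must hold.
F(z) = (-3*sin(3*z/2) - 2*atan(z))/3 is an antiderivative of f.
Check: d/dz[(-3*sin(3*z/2) - 2*atan(z))/3] = (-9*z**2*cos(3*z/2) - 9*cos(3*z/2) - 4)/(6*z**2 + 6), which equals f(z).
F(1/2) = -sin(3/4) - 2*atan(1/2)/3; F(-3/2) = 2*atan(3/2)/3 + sin(9/4).
Integral = F(1/2) - F(-3/2) = -sin(9/4) - sin(3/4) - 2*atan(3/2)/3 - 2*atan(1/2)/3.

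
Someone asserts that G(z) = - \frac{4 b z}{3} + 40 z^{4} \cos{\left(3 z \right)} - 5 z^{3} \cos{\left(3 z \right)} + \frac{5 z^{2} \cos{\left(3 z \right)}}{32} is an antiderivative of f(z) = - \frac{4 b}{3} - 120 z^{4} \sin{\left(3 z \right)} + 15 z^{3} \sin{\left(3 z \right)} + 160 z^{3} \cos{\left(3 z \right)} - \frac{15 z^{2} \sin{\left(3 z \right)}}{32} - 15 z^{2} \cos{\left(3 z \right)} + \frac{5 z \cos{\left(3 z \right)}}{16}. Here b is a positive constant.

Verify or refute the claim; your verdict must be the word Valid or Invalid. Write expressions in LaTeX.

Valid: G'(z) = f(z).

d/dz[G] = - \frac{4 b}{3} - 120 z^{4} \sin{\left(3 z \right)} + 15 z^{3} \sin{\left(3 z \right)} + 160 z^{3} \cos{\left(3 z \right)} - \frac{15 z^{2} \sin{\left(3 z \right)}}{32} - 15 z^{2} \cos{\left(3 z \right)} + \frac{5 z \cos{\left(3 z \right)}}{16}
This equals f(z) exactly, so the claim holds.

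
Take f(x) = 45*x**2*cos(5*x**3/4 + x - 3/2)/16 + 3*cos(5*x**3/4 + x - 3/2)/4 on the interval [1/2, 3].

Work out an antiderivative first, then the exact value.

Antiderivative: F(x) = 3*sin(5*x**3/4 + x - 3/2)/4; value = 3*sin(141/4)/4 + 3*sin(27/32)/4

f matches the chain-rule pattern g'(h)*h' with inner function h(x) = 5*x**3/4 + x - 3/2; substituting u = h(x) collapses the integral.
F(x) = 3*sin(5*x**3/4 + x - 3/2)/4 is an antiderivative of f.
Check: d/dx[3*sin(5*x**3/4 + x - 3/2)/4] = 45*x**2*cos(5*x**3/4 + x - 3/2)/16 + 3*cos(5*x**3/4 + x - 3/2)/4 = f(x).
F(3) = 3*sin(141/4)/4; F(1/2) = -3*sin(27/32)/4.
Integral = F(3) - F(1/2) = 3*sin(141/4)/4 + 3*sin(27/32)/4.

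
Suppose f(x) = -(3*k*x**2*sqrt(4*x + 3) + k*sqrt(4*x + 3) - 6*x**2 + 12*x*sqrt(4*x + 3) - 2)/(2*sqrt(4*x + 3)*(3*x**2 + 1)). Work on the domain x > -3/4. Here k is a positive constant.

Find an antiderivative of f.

Any candidate F(x) must reproduce f(x) exactly when differentiated.
Check: d/dx[-k*x/2 + sqrt(4*x + 3)/2 - log(3*x**2 + 1)] = (-3*k*x**2*sqrt(4*x + 3) - k*sqrt(4*x + 3) + 6*x**2 - 12*x*sqrt(4*x + 3) + 2)/(6*x**2*sqrt(4*x + 3) + 2*sqrt(4*x + 3)), which equals f(x).

An antiderivative is F(x) = -k*x/2 + sqrt(4*x + 3)/2 - log(3*x**2 + 1).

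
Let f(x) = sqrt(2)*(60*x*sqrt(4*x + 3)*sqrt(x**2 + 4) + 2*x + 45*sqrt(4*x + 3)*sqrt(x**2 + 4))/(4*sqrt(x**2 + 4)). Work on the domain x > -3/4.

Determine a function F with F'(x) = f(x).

Recover f(x) by differentiating a candidate F(x); any mismatch rules it out.
Check: d/dx[6*sqrt(2)*x**2*sqrt(4*x + 3) + 9*sqrt(2)*x*sqrt(4*x + 3) + 27*sqrt(2)*sqrt(4*x + 3)/8 + sqrt(2)*sqrt(x**2 + 4)/2] = (240*sqrt(2)*x**2*sqrt(x**2 + 4) + 2*sqrt(2)*x*sqrt(4*x + 3) + 360*sqrt(2)*x*sqrt(x**2 + 4) + 135*sqrt(2)*sqrt(x**2 + 4))/(4*sqrt(4*x + 3)*sqrt(x**2 + 4)), which equals f(x).

An antiderivative is F(x) = 6*sqrt(2)*x**2*sqrt(4*x + 3) + 9*sqrt(2)*x*sqrt(4*x + 3) + 27*sqrt(2)*sqrt(4*x + 3)/8 + sqrt(2)*sqrt(x**2 + 4)/2.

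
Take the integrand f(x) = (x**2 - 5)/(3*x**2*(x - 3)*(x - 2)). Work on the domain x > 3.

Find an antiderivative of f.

The denominator factors as 3*x**2*(x - 3)*(x - 2); partial fractions split f into directly integrable pieces: 1/(12*(x - 2)) + 4/(27*(x - 3)) - 25/(108*x) - 5/(18*x**2).
Check: d/dx[(-25*x*log(x) + 16*x*log(x - 3) + 9*x*log(x - 2) + 30)/(108*x)] = (x**2 - 5)/(3*x**4 - 15*x**3 + 18*x**2), which equals f(x).

An antiderivative is F(x) = (-25*x*log(x) + 16*x*log(x - 3) + 9*x*log(x - 2) + 30)/(108*x).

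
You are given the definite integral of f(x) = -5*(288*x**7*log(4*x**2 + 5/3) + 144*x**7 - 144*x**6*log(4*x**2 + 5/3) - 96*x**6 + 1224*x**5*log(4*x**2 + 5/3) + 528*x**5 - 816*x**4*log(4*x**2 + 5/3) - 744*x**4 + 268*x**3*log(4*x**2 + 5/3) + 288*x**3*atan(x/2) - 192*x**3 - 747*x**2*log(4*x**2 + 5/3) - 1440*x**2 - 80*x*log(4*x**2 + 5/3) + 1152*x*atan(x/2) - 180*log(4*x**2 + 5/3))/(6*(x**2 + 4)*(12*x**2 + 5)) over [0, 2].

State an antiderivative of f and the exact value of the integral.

Recognize the product-rule pattern: f = u'v + uv' with u = -5*x**4 + 10*x**3/3 + 5*x**2/3 + 25*x/2 - 10*atan(x/2), v = log(4*x**2 + 5/3), so integration by parts undoes it.
F(x) = -5*x**4*log(4*x**2 + 5/3) + 10*x**3*log(4*x**2 + 5/3)/3 + 5*x**2*log(4*x**2 + 5/3)/3 + 25*x*log(4*x**2 + 5/3)/2 - 10*log(4*x**2 + 5/3)*atan(x/2) is an antiderivative of f.
Check: d/dx[-5*x**4*log(4*x**2 + 5/3) + 10*x**3*log(4*x**2 + 5/3)/3 + 5*x**2*log(4*x**2 + 5/3)/3 + 25*x*log(4*x**2 + 5/3)/2 - 10*log(4*x**2 + 5/3)*atan(x/2)] = (-1440*x**7*log(4*x**2 + 5/3) - 720*x**7 + 720*x**6*log(4*x**2 + 5/3) + 480*x**6 - 6120*x**5*log(4*x**2 + 5/3) - 2640*x**5 + 4080*x**4*log(4*x**2 + 5/3) + 3720*x**4 - 1340*x**3*log(4*x**2 + 5/3) - 1440*x**3*atan(x/2) + 960*x**3 + 3735*x**2*log(4*x**2 + 5/3) + 7200*x**2 + 400*x*log(4*x**2 + 5/3) - 5760*x*atan(x/2) + 900*log(4*x**2 + 5/3))/(72*x**4 + 318*x**2 + 120), which equals f(x).
F(2) = -65*log(53/3)/3 - 5*pi*log(53/3)/2; F(0) = 0.
Integral = F(2) - F(0) = -65*log(53/3)/3 - 5*pi*log(53/3)/2.

Antiderivative: F(x) = -5*x**4*log(4*x**2 + 5/3) + 10*x**3*log(4*x**2 + 5/3)/3 + 5*x**2*log(4*x**2 + 5/3)/3 + 25*x*log(4*x**2 + 5/3)/2 - 10*log(4*x**2 + 5/3)*atan(x/2); value = -65*log(53/3)/3 - 5*pi*log(53/3)/2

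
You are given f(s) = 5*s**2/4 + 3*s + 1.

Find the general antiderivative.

The integrand splits into summands that can be handled one at a time.
Check: d/ds[s*(5*s**2 + 18*s + 12)/12] = 5*s**2/4 + 3*s + 1 = f(s).

F(s) = s*(5*s**2 + 18*s + 12)/12 + C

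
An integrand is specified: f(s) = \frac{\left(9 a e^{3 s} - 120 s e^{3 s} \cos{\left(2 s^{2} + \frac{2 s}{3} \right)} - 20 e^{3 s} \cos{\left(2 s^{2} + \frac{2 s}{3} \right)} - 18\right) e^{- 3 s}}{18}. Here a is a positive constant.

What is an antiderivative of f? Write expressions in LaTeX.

An antiderivative is F(s) = \frac{\left(3 a s e^{3 s} - 10 e^{3 s} \sin{\left(2 s^{2} + \frac{2 s}{3} \right)} + 2\right) e^{- 3 s}}{6}.

Any candidate F(s) must reproduce f(s) exactly when differentiated.
Check: d/ds[\frac{\left(3 a s e^{3 s} - 10 e^{3 s} \sin{\left(2 s^{2} + \frac{2 s}{3} \right)} + 2\right) e^{- 3 s}}{6}] = \frac{\left(9 a e^{3 s} - 120 s e^{3 s} \cos{\left(2 s^{2} + \frac{2 s}{3} \right)} - 20 e^{3 s} \cos{\left(2 s^{2} + \frac{2 s}{3} \right)} - 18\right) e^{- 3 s}}{18} = f(s).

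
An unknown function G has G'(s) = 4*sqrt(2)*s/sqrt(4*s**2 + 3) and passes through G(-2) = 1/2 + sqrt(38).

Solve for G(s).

G(s) = 2*sqrt(2*s**2 + 3/2) + 1/2

The substitution u = 2*s**2 + 3/2 works: G'(s) is exactly (dG/du)*(du/ds) for that inner function.
A general antiderivative is 2*sqrt(2*s**2 + 3/2) + C.
The condition gives C = 1/2 + sqrt(38) - (sqrt(38)) = 1/2.
So G(s) = 2*sqrt(2*s**2 + 3/2) + 1/2.
Check: d/ds[2*sqrt(2*s**2 + 3/2) + 1/2] = 4*sqrt(2)*s/sqrt(4*s**2 + 3) = G'(s).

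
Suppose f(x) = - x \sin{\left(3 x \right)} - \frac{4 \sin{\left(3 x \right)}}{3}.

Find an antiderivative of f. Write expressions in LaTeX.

The integrand splits into summands that can be handled one at a time.
Check: d/dx[\frac{x \cos{\left(3 x \right)}}{3} - \frac{\sin{\left(3 x \right)}}{9} + \frac{4 \cos{\left(3 x \right)}}{9}] = - x \sin{\left(3 x \right)} - \frac{4 \sin{\left(3 x \right)}}{3} = f(x).

An antiderivative is F(x) = \frac{x \cos{\left(3 x \right)}}{3} - \frac{\sin{\left(3 x \right)}}{9} + \frac{4 \cos{\left(3 x \right)}}{9}.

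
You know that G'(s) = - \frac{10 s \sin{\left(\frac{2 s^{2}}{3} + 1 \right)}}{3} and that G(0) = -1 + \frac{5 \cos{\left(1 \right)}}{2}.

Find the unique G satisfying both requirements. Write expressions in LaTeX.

G(s) = \frac{5 \cos{\left(\frac{2 s^{2}}{3} + 1 \right)}}{2} - 1

The substitution u = \frac{2 s^{2}}{3} + 1 works: G'(s) is exactly (dG/du)*(du/ds) for that inner function.
A general antiderivative is \frac{5 \cos{\left(\frac{2 s^{2}}{3} + 1 \right)}}{2} + C.
The condition gives C = -1 + \frac{5 \cos{\left(1 \right)}}{2} - (\frac{5 \cos{\left(1 \right)}}{2}) = -1.
So G(s) = \frac{5 \cos{\left(\frac{2 s^{2}}{3} + 1 \right)}}{2} - 1.
Check: d/ds[\frac{5 \cos{\left(\frac{2 s^{2}}{3} + 1 \right)}}{2} - 1] = - \frac{10 s \sin{\left(\frac{2 s^{2}}{3} + 1 \right)}}{3} = G'(s).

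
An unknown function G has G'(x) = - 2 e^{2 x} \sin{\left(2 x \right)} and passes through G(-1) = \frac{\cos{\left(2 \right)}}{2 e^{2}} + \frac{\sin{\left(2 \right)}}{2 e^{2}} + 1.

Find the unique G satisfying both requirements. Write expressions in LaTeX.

G(x) = - \frac{e^{2 x} \sin{\left(2 x \right)}}{2} + \frac{e^{2 x} \cos{\left(2 x \right)}}{2} + 1

Any candidate G(x) must reproduce the stated G'(x) exactly.
A general antiderivative is - \frac{e^{2 x} \sin{\left(2 x \right)}}{2} + \frac{e^{2 x} \cos{\left(2 x \right)}}{2} + C.
The condition gives C = \frac{\cos{\left(2 \right)}}{2 e^{2}} + \frac{\sin{\left(2 \right)}}{2 e^{2}} + 1 - (\frac{\cos{\left(2 \right)}}{2 e^{2}} + \frac{\sin{\left(2 \right)}}{2 e^{2}}) = 1.
So G(x) = - \frac{e^{2 x} \sin{\left(2 x \right)}}{2} + \frac{e^{2 x} \cos{\left(2 x \right)}}{2} + 1.
Check: d/dx[- \frac{e^{2 x} \sin{\left(2 x \right)}}{2} + \frac{e^{2 x} \cos{\left(2 x \right)}}{2} + 1] = - 2 e^{2 x} \sin{\left(2 x \right)} = G'(x).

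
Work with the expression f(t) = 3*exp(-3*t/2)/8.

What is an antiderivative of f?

An antiderivative F(t) passes only if d/dt[F] lands on f(t) exactly.
Check: d/dt[-exp(-3*t/2)/4] = 3*exp(-3*t/2)/8 = f(t).

An antiderivative is F(t) = -exp(-3*t/2)/4.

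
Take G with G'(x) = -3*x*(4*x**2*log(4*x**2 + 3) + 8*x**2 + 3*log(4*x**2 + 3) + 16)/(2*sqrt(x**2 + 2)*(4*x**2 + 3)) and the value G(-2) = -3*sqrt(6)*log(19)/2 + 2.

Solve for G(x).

G(x) = -3*sqrt(x**2 + 2)*log(4*x**2 + 3)/2 + 2

G'(x) has the shape u'v + uv' for u = -3*sqrt(x**2 + 2)/2 and v = log(4*x**2 + 3) — it is the derivative of the product u*v.
A general antiderivative is -3*sqrt(x**2 + 2)*log(4*x**2 + 3)/2 + C.
The condition gives C = -3*sqrt(6)*log(19)/2 + 2 - (-3*sqrt(6)*log(19)/2) = 2.
So G(x) = -3*sqrt(x**2 + 2)*log(4*x**2 + 3)/2 + 2.
Check: d/dx[-3*sqrt(x**2 + 2)*log(4*x**2 + 3)/2 + 2] = (-12*x**3*log(4*x**2 + 3) - 24*x**3 - 9*x*log(4*x**2 + 3) - 48*x)/(8*x**2*sqrt(x**2 + 2) + 6*sqrt(x**2 + 2)), which equals G'(x).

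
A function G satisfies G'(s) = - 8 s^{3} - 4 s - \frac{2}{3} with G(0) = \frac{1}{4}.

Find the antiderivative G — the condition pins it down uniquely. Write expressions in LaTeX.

G(s) = - 2 s^{4} - 2 s^{2} - \frac{2 s}{3} + \frac{1}{4}

Integrate term by term and add the pieces.
A general antiderivative is - 2 s^{4} - 2 s^{2} - \frac{2 s}{3} + \frac{5}{4} + C.
The condition gives C = \frac{1}{4} - (\frac{5}{4}) = -1.
So G(s) = - 2 s^{4} - 2 s^{2} - \frac{2 s}{3} + \frac{1}{4}.
Check: d/ds[- 2 s^{4} - 2 s^{2} - \frac{2 s}{3} + \frac{1}{4}] = - 8 s^{3} - 4 s - \frac{2}{3} = G'(s).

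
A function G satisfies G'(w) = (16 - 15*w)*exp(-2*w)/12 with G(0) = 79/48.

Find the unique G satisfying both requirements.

G(w) = (30*w + 96*exp(2*w) - 17)*exp(-2*w)/48

Recognize the product-rule pattern: G'(w) = u'v + uv' with u = 5*w/8 - 17/48, v = exp(-2*w), so integration by parts undoes it.
A general antiderivative is (30*w - 17)*exp(-2*w)/48 + C.
The condition gives C = 79/48 - (-17/48) = 2.
So G(w) = (30*w + 96*exp(2*w) - 17)*exp(-2*w)/48.
Check: d/dw[(30*w + 96*exp(2*w) - 17)*exp(-2*w)/48] = (16 - 15*w)*exp(-2*w)/12 = G'(w).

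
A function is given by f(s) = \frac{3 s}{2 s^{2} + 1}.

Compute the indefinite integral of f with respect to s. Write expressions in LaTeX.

f matches the chain-rule pattern g'(h)*h' with inner function h(s) = 2 s^{2} + 1; substituting u = h(s) collapses the integral.
Check: d/ds[\frac{3 \log{\left(2 s^{2} + 1 \right)}}{4}] = \frac{3 s}{2 s^{2} + 1} = f(s).

F(s) = \frac{3 \log{\left(2 s^{2} + 1 \right)}}{4} + C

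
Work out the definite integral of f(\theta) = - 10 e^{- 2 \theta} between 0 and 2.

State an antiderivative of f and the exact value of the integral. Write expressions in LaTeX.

Antiderivative: F(\theta) = 5 e^{- 2 \theta}; value = -5 + \frac{5}{e^{4}}

A first test for any F(\theta): its \theta-derivative must equal f(\theta) identically.
F(\theta) = 5 e^{- 2 \theta} is an antiderivative of f.
Check: d/d\theta[5 e^{- 2 \theta}] = - 10 e^{- 2 \theta} = f(\theta).
F(2) = \frac{5}{e^{4}}; F(0) = 5.
Integral = F(2) - F(0) = -5 + \frac{5}{e^{4}}.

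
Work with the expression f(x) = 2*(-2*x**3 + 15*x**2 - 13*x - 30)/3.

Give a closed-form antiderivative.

f matches the chain-rule pattern g'(h)*h' with inner function h(x) = x**2/2 - 5*x/2 - 3; substituting u = h(x) collapses the integral.
Check: d/dx[-(x - 6)**2*(x + 1)**2/3] = -4*x**3/3 + 10*x**2 - 26*x/3 - 20, which equals f(x).

An antiderivative is F(x) = -(x - 6)**2*(x + 1)**2/3.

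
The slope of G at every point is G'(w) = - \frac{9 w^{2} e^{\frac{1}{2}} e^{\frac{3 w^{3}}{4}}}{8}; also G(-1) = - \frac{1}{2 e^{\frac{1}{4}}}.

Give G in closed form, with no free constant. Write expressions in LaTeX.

G(w) = - \frac{e^{\frac{3 w^{3}}{4} + \frac{1}{2}}}{2}

G'(w) matches the chain-rule pattern g'(h)*h' with inner function h(w) = \frac{3 w^{3}}{4} + \frac{1}{2}; substituting u = h(w) collapses the integral.
A general antiderivative is - \frac{e^{\frac{3 w^{3}}{4} + \frac{1}{2}}}{2} + C.
The condition gives C = - \frac{1}{2 e^{\frac{1}{4}}} - (- \frac{1}{2 e^{\frac{1}{4}}}) = 0.
So G(w) = - \frac{e^{\frac{3 w^{3}}{4} + \frac{1}{2}}}{2}.
Check: d/dw[- \frac{e^{\frac{3 w^{3}}{4} + \frac{1}{2}}}{2}] = - \frac{9 w^{2} e^{\frac{1}{2}} e^{\frac{3 w^{3}}{4}}}{8} = G'(w).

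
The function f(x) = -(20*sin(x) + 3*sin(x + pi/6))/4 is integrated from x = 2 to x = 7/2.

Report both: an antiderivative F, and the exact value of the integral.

Antiderivative: F(x) = (20*cos(x) + 3*cos(x + pi/6))/4; value = 5*cos(7/2) + 3*cos(pi/6 + 7/2)/4 - 3*cos(pi/6 + 2)/4 - 5*cos(2)

Recover f(x) by differentiating a candidate F(x); any mismatch rules it out.
F(x) = (20*cos(x) + 3*cos(x + pi/6))/4 is an antiderivative of f.
Check: d/dx[(20*cos(x) + 3*cos(x + pi/6))/4] = -5*sin(x) - 3*sin(x + pi/6)/4, which equals f(x).
F(7/2) = 5*cos(7/2) + 3*cos(pi/6 + 7/2)/4; F(2) = 5*cos(2) + 3*cos(pi/6 + 2)/4.
Integral = F(7/2) - F(2) = 5*cos(7/2) + 3*cos(pi/6 + 7/2)/4 - 3*cos(pi/6 + 2)/4 - 5*cos(2).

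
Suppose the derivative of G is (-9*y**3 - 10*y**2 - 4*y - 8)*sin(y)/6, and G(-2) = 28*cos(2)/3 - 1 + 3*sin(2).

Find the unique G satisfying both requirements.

G(y) = 3*y**3*cos(y)/2 - 9*y**2*sin(y)/2 + 5*y**2*cos(y)/3 - 10*y*sin(y)/3 - 25*y*cos(y)/3 + 25*sin(y)/3 - 2*cos(y) - 1

A candidate passes only if d/dy[G] lands on the given G'(y) exactly.
A general antiderivative is 3*y**3*cos(y)/2 - 9*y**2*sin(y)/2 + 5*y**2*cos(y)/3 - 10*y*sin(y)/3 - 25*y*cos(y)/3 + 25*sin(y)/3 - 2*cos(y) + C.
The condition gives C = 28*cos(2)/3 - 1 + 3*sin(2) - (28*cos(2)/3 + 3*sin(2)) = -1.
So G(y) = 3*y**3*cos(y)/2 - 9*y**2*sin(y)/2 + 5*y**2*cos(y)/3 - 10*y*sin(y)/3 - 25*y*cos(y)/3 + 25*sin(y)/3 - 2*cos(y) - 1.
Check: d/dy[3*y**3*cos(y)/2 - 9*y**2*sin(y)/2 + 5*y**2*cos(y)/3 - 10*y*sin(y)/3 - 25*y*cos(y)/3 + 25*sin(y)/3 - 2*cos(y) - 1] = -3*y**3*sin(y)/2 - 5*y**2*sin(y)/3 - 2*y*sin(y)/3 - 4*sin(y)/3, which equals G'(y).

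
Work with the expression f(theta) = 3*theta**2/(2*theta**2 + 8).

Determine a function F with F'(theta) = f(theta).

An antiderivative F(theta) passes only if d/dtheta[F] lands on f(theta) exactly.
Check: d/dtheta[3*theta/2 - 3*atan(theta/2)] = 3*theta**2/(2*theta**2 + 8) = f(theta).

An antiderivative is F(theta) = 3*theta/2 - 3*atan(theta/2).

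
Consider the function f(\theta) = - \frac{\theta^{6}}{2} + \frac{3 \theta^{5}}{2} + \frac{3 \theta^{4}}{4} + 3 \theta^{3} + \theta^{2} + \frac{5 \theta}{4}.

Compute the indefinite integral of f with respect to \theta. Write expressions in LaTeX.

The integrand splits into summands that can be handled one at a time.
Check: d/d\theta[- \frac{\theta^{7}}{14} + \frac{\theta^{6}}{4} + \frac{3 \theta^{5}}{20} + \frac{3 \theta^{4}}{4} + \frac{\theta^{3}}{3} + \frac{5 \theta^{2}}{8}] = - \frac{\theta^{6}}{2} + \frac{3 \theta^{5}}{2} + \frac{3 \theta^{4}}{4} + 3 \theta^{3} + \theta^{2} + \frac{5 \theta}{4} = f(\theta).

F(\theta) = - \frac{\theta^{7}}{14} + \frac{\theta^{6}}{4} + \frac{3 \theta^{5}}{20} + \frac{3 \theta^{4}}{4} + \frac{\theta^{3}}{3} + \frac{5 \theta^{2}}{8} + C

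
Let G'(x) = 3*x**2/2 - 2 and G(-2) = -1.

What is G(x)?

Whatever form G(x) takes, its d/dx must return the stated G'(x).
A general antiderivative is x**3/2 - 2*x + C.
The condition gives C = -1 - (0) = -1.
So G(x) = x**3/2 - 2*x - 1.
Check: d/dx[x**3/2 - 2*x - 1] = 3*x**2/2 - 2 = G'(x).

G(x) = x**3/2 - 2*x - 1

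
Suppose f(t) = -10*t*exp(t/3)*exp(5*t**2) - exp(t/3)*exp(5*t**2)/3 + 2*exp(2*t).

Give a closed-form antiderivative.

Integrate term by term and add the pieces.
Check: d/dt[-exp(t/3)*exp(5*t**2) + exp(2*t)] = -10*t*exp(t/3)*exp(5*t**2) - exp(t/3)*exp(5*t**2)/3 + 2*exp(2*t) = f(t).

An antiderivative is F(t) = -exp(t/3)*exp(5*t**2) + exp(2*t).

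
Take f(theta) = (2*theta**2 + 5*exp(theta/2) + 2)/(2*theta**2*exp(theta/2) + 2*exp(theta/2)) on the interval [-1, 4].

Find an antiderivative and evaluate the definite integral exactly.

Differentiate the proposed F(theta) back; it has to land on f(theta) exactly.
F(theta) = 5*atan(theta)/2 - 2*exp(-theta/2) is an antiderivative of f.
Check: d/dtheta[5*atan(theta)/2 - 2*exp(-theta/2)] = (2*theta**2 + 5*exp(theta/2) + 2)/(2*theta**2*exp(theta/2) + 2*exp(theta/2)) = f(theta).
F(4) = -2*exp(-2) + 5*atan(4)/2; F(-1) = -2*exp(1/2) - 5*pi/8.
Integral = F(4) - F(-1) = -2*exp(-2) + 5*pi/8 + 2*exp(1/2) + 5*atan(4)/2.

Antiderivative: F(theta) = 5*atan(theta)/2 - 2*exp(-theta/2); value = -2*exp(-2) + 5*pi/8 + 2*exp(1/2) + 5*atan(4)/2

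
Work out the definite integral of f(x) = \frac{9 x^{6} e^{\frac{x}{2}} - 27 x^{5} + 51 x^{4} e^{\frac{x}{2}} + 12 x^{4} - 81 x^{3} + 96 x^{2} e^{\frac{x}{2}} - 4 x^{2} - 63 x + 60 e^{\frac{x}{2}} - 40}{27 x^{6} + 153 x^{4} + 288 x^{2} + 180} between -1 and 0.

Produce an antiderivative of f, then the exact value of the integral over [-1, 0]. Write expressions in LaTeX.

Recover f(x) by differentiating a candidate F(x); any mismatch rules it out.
F(x) = \frac{- 8 x + 12 \left(x^{2} + 2\right) e^{\frac{x}{2}} - 9 \left(x^{2} + 2\right) \log{\left(\frac{3 x^{2}}{2} + \frac{5}{2} \right)} - 9}{18 \left(x^{2} + 2\right)} is an antiderivative of f.
Check: d/dx[\frac{- 8 x + 12 \left(x^{2} + 2\right) e^{\frac{x}{2}} - 9 \left(x^{2} + 2\right) \log{\left(\frac{3 x^{2}}{2} + \frac{5}{2} \right)} - 9}{18 \left(x^{2} + 2\right)}] = \frac{9 x^{6} e^{\frac{x}{2}} - 27 x^{5} + 51 x^{4} e^{\frac{x}{2}} + 12 x^{4} - 81 x^{3} + 96 x^{2} e^{\frac{x}{2}} - 4 x^{2} - 63 x + 60 e^{\frac{x}{2}} - 40}{27 x^{6} + 153 x^{4} + 288 x^{2} + 180} = f(x).
F(0) = \frac{5}{12} - \frac{\log{\left(\frac{5}{2} \right)}}{2}; F(-1) = - \frac{\log{\left(4 \right)}}{2} - \frac{1}{54} + \frac{2}{3 e^{\frac{1}{2}}}.
Integral = F(0) - F(-1) = - \frac{\log{\left(\frac{5}{2} \right)}}{2} - \frac{2}{3 e^{\frac{1}{2}}} + \frac{47}{108} + \frac{\log{\left(4 \right)}}{2}.

Antiderivative: F(x) = \frac{- 8 x + 12 \left(x^{2} + 2\right) e^{\frac{x}{2}} - 9 \left(x^{2} + 2\right) \log{\left(\frac{3 x^{2}}{2} + \frac{5}{2} \right)} - 9}{18 \left(x^{2} + 2\right)}; value = - \frac{\log{\left(\frac{5}{2} \right)}}{2} - \frac{2}{3 e^{\frac{1}{2}}} + \frac{47}{108} + \frac{\log{\left(4 \right)}}{2}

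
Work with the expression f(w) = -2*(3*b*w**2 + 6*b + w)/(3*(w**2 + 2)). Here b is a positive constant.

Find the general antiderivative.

F(w) = -(6*b*w + log(2*w**2 + 4))/3 + C

Recover f(w) by differentiating a candidate F(w); any mismatch rules it out.
Check: d/dw[-(6*b*w + log(2*w**2 + 4))/3] = (-6*b*w**2 - 12*b - 2*w)/(3*w**2 + 6), which equals f(w).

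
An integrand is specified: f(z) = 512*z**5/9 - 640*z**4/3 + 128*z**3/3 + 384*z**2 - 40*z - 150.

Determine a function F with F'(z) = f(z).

f matches the chain-rule pattern g'(h)*h' with inner function h(z) = -4*z**2/3 + 2*z + 5/2; substituting u = h(z) collapses the integral.
Check: d/dz[(8*z**2 - 12*z - 15)**3/54] = 512*z**5/9 - 640*z**4/3 + 128*z**3/3 + 384*z**2 - 40*z - 150 = f(z).

An antiderivative is F(z) = (8*z**2 - 12*z - 15)**3/54.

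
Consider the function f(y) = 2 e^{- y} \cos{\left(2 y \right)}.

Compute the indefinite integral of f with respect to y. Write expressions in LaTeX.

Since d/dy undoes antidifferentiation here, F'(y) = f(y) is required of F(y).
Check: d/dy[\frac{4 e^{- y} \sin{\left(2 y \right)}}{5} - \frac{2 e^{- y} \cos{\left(2 y \right)}}{5}] = 2 e^{- y} \cos{\left(2 y \right)} = f(y).

F(y) = \frac{4 e^{- y} \sin{\left(2 y \right)}}{5} - \frac{2 e^{- y} \cos{\left(2 y \right)}}{5} + C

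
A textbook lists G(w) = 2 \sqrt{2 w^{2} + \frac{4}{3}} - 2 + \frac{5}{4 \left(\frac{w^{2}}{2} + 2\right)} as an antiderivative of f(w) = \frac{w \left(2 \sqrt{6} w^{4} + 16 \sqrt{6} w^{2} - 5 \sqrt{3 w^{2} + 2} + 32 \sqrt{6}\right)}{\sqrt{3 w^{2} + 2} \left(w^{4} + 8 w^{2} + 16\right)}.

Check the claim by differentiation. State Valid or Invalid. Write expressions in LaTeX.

d/dw[G] = \frac{2 \sqrt{6} w^{5} + 16 \sqrt{6} w^{3} - 5 w \sqrt{3 w^{2} + 2} + 32 \sqrt{6} w}{w^{4} \sqrt{3 w^{2} + 2} + 8 w^{2} \sqrt{3 w^{2} + 2} + 16 \sqrt{3 w^{2} + 2}}
This equals f(w) exactly, so the claim holds.

Valid. The derivative of G reproduces f.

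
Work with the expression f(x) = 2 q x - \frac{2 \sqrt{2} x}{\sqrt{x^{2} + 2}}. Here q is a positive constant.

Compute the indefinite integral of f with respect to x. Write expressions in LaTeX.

The integrand splits into summands that can be handled one at a time.
Check: d/dx[q x^{2} - 2 \sqrt{2 x^{2} + 4}] = \frac{2 q x \sqrt{x^{2} + 2} - 2 \sqrt{2} x}{\sqrt{x^{2} + 2}}, which equals f(x).

F(x) = q x^{2} - 2 \sqrt{2 x^{2} + 4} + C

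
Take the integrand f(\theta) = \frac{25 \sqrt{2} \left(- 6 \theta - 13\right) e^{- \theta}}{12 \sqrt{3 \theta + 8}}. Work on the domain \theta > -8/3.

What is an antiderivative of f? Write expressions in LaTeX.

Recognize the product-rule pattern: f = u'v + uv' with u = \frac{25 \sqrt{\frac{3 \theta}{2} + 4}}{3}, v = e^{- \theta}, so integration by parts undoes it.
Check: d/d\theta[\frac{25 \sqrt{2} \sqrt{3 \theta + 8} e^{- \theta}}{6}] = \frac{\left(- 150 \sqrt{2} \theta - 325 \sqrt{2}\right) e^{- \theta}}{12 \sqrt{3 \theta + 8}}, which equals f(\theta).

An antiderivative is F(\theta) = \frac{25 \sqrt{2} \sqrt{3 \theta + 8} e^{- \theta}}{6}.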